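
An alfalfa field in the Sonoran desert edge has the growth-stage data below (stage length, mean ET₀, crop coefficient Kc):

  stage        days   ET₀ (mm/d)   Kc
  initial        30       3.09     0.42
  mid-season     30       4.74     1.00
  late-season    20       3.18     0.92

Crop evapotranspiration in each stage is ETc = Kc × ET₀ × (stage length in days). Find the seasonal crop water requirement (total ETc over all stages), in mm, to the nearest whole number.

240 mm

initial: 0.42 × 3.09 × 30 = 38.93 mm
mid-season: 1.00 × 4.74 × 30 = 142.20 mm
late-season: 0.92 × 3.18 × 20 = 58.51 mm
Seasonal total = 239.64 mm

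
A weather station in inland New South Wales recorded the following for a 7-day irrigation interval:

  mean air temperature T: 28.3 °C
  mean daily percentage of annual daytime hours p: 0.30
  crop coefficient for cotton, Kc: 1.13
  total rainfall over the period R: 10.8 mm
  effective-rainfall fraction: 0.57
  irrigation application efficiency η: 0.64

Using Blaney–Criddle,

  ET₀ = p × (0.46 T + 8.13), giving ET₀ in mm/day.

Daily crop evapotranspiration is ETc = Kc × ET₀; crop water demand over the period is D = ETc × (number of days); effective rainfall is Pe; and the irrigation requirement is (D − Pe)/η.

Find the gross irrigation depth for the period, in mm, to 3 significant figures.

68.8 mm

ET₀ = 0.30 × (0.46 × 28.3 + 8.13) = 0.30 × 21.148 = 6.3444 mm/d
ETc = Kc × ET₀ = 1.13 × 6.3444 = 7.1692 mm/d
Crop demand D = ETc × 7 d = 7.1692 × 7 = 50.184 mm
Pe = 0.57 × 10.8 = 6.156 mm
D − Pe = 50.184 − 6.156 = 44.028 mm
Gross irrigation = 44.028 / 0.64 = 68.794 mm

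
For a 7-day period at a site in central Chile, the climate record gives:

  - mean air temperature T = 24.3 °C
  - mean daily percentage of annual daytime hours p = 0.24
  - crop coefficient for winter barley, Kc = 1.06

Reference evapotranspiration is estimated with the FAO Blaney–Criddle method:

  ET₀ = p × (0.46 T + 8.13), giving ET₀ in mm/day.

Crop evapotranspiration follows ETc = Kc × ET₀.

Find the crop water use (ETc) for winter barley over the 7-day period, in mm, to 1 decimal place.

ET₀ = 0.24 × (0.46 × 24.3 + 8.13) = 0.24 × 19.308 = 4.6339 mm/d
ETc = Kc × ET₀ = 1.06 × 4.6339 = 4.9119 mm/d
Over 7 days: 4.9119 × 7 = 34.383 mm

34.4 mm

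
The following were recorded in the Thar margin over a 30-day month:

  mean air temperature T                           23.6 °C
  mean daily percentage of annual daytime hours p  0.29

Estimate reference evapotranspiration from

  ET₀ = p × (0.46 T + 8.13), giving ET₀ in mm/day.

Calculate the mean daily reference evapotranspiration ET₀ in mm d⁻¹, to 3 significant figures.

ET₀ = 0.29 × (0.46 × 23.6 + 8.13) = 0.29 × 18.986 = 5.5059 mm/d

5.51 mm d⁻¹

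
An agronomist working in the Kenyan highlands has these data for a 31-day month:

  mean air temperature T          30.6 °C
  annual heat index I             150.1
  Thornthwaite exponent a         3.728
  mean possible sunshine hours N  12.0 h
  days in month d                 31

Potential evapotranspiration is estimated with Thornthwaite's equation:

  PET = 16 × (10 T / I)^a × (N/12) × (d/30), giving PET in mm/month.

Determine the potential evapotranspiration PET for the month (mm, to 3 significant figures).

10T/I = 10 × 30.6 / 150.1 = 2.0386
(10T/I)^a = 2.0386^3.728 = 14.2295
Uncorrected PET = 16 × 14.2295 = 227.672 mm
Correction = (N/12)(d/30) = (12.0/12)(31/30) = 1.0333
PET = 227.672 × 1.0333 = 235.253 mm/month

235 mm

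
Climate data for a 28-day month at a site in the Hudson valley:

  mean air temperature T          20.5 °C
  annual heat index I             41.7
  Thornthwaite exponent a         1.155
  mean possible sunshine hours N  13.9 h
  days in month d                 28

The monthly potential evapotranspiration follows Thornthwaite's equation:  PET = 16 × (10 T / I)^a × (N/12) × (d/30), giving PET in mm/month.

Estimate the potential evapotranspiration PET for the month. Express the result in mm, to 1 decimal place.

108.8 mm

10T/I = 10 × 20.5 / 41.7 = 4.9161
(10T/I)^a = 4.9161^1.155 = 6.2925
Uncorrected PET = 16 × 6.2925 = 100.680 mm
Correction = (N/12)(d/30) = (13.9/12)(28/30) = 1.0811
PET = 100.680 × 1.0811 = 108.845 mm/month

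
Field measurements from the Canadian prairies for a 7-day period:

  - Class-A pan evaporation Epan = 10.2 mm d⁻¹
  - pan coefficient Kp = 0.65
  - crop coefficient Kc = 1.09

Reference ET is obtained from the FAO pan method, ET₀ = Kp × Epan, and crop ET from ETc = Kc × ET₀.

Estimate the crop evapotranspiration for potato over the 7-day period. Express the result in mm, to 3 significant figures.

ET₀ = 0.65 × 10.2 = 6.6300 mm/d
ETc = Kc × ET₀ = 1.09 × 6.6300 = 7.2267 mm/d
Over 7 days: 7.2267 × 7 = 50.587 mm

50.6 mm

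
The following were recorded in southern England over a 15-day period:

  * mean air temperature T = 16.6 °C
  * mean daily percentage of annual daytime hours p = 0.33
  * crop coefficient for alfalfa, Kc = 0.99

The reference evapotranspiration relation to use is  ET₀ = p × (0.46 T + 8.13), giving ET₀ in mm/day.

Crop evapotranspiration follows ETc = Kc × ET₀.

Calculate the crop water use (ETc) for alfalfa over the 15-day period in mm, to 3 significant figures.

ET₀ = 0.33 × (0.46 × 16.6 + 8.13) = 0.33 × 15.766 = 5.2028 mm/d
ETc = Kc × ET₀ = 0.99 × 5.2028 = 5.1508 mm/d
Over 15 days: 5.1508 × 15 = 77.262 mm

77.3 mm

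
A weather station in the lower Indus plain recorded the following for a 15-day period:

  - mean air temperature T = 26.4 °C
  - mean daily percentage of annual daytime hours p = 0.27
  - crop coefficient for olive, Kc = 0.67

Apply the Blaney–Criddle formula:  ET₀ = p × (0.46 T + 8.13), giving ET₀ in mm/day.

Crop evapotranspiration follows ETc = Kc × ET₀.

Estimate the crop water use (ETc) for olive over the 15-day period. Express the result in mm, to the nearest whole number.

ET₀ = 0.27 × (0.46 × 26.4 + 8.13) = 0.27 × 20.274 = 5.4740 mm/d
ETc = Kc × ET₀ = 0.67 × 5.4740 = 3.6676 mm/d
Over 15 days: 3.6676 × 15 = 55.014 mm

55 mm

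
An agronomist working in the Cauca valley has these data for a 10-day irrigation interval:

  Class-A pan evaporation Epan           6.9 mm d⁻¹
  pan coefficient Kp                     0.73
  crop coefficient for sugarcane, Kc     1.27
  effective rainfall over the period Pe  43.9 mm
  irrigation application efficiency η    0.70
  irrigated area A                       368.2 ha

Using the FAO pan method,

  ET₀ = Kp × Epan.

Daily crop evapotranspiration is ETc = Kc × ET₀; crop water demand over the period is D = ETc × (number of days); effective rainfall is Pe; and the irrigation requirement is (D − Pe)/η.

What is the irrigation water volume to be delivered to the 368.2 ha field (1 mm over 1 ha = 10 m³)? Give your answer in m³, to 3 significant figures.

ET₀ = 0.73 × 6.9 = 5.0370 mm/d
ETc = Kc × ET₀ = 1.27 × 5.0370 = 6.3970 mm/d
Crop demand D = ETc × 10 d = 6.3970 × 10 = 63.970 mm
D − Pe = 63.970 − 43.9 = 20.070 mm
Gross irrigation = 20.070 / 0.70 = 28.671 mm
Volume = 28.671 mm × 368.2 ha × 10 = 105566.6 m³

106000 m³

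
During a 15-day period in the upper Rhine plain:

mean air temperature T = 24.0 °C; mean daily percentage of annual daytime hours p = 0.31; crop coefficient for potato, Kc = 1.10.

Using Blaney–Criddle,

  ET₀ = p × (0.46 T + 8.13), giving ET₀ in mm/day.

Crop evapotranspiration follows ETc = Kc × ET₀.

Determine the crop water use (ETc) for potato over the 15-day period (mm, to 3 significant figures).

98.1 mm

ET₀ = 0.31 × (0.46 × 24.0 + 8.13) = 0.31 × 19.170 = 5.9427 mm/d
ETc = Kc × ET₀ = 1.10 × 5.9427 = 6.5370 mm/d
Over 15 days: 6.5370 × 15 = 98.055 mm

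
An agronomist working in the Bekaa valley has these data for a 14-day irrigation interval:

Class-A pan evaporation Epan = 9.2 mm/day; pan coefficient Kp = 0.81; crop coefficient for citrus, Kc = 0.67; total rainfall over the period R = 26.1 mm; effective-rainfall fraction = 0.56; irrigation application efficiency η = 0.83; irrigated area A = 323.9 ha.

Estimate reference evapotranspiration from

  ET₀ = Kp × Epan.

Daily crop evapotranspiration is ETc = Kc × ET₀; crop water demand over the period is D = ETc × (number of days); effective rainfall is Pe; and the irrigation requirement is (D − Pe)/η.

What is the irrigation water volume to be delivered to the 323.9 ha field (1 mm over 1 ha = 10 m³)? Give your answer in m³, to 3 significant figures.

216000 m³

ET₀ = 0.81 × 9.2 = 7.4520 mm/d
ETc = Kc × ET₀ = 0.67 × 7.4520 = 4.9928 mm/d
Crop demand D = ETc × 14 d = 4.9928 × 14 = 69.899 mm
Pe = 0.56 × 26.1 = 14.616 mm
D − Pe = 69.899 − 14.616 = 55.283 mm
Gross irrigation = 55.283 / 0.83 = 66.606 mm
Volume = 66.606 mm × 323.9 ha × 10 = 215736.8 m³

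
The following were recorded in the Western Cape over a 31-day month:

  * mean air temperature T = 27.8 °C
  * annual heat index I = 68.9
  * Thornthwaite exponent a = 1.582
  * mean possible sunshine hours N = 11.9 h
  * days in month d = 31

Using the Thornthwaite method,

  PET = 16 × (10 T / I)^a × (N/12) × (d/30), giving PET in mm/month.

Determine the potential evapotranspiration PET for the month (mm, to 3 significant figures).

149 mm

10T/I = 10 × 27.8 / 68.9 = 4.0348
(10T/I)^a = 4.0348^1.582 = 9.0868
Uncorrected PET = 16 × 9.0868 = 145.389 mm
Correction = (N/12)(d/30) = (11.9/12)(31/30) = 1.0247
PET = 145.389 × 1.0247 = 148.980 mm/month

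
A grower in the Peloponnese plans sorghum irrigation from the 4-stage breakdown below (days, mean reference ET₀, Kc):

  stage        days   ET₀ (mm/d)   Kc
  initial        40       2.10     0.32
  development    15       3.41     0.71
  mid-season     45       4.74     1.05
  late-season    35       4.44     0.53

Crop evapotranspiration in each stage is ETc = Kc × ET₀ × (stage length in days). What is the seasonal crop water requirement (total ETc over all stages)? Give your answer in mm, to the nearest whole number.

initial: 0.32 × 2.10 × 40 = 26.88 mm
development: 0.71 × 3.41 × 15 = 36.32 mm
mid-season: 1.05 × 4.74 × 45 = 223.97 mm
late-season: 0.53 × 4.44 × 35 = 82.36 mm
Seasonal total = 369.53 mm

370 mm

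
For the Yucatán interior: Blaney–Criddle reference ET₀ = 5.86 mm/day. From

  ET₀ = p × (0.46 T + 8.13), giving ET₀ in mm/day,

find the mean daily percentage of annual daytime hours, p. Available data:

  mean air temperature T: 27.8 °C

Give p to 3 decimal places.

0.280

p = ET₀ / (0.46 T + 8.13) = 5.86 / (0.46 × 27.8 + 8.13) = 5.86 / 20.918 = 0.2801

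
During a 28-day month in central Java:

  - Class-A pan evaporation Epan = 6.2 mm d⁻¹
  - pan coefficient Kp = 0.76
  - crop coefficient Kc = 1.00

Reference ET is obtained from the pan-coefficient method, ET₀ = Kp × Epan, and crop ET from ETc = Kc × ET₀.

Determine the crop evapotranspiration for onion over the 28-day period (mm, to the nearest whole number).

ET₀ = 0.76 × 6.2 = 4.7120 mm/d
ETc = Kc × ET₀ = 1.00 × 4.7120 = 4.7120 mm/d
Over 28 days: 4.7120 × 28 = 131.936 mm

132 mm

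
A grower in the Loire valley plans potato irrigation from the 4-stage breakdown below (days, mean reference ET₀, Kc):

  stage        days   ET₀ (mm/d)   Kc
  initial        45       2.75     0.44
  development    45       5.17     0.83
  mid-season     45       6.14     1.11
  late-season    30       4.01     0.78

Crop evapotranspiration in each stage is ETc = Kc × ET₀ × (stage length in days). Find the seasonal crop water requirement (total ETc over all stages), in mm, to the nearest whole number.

initial: 0.44 × 2.75 × 45 = 54.45 mm
development: 0.83 × 5.17 × 45 = 193.10 mm
mid-season: 1.11 × 6.14 × 45 = 306.69 mm
late-season: 0.78 × 4.01 × 30 = 93.83 mm
Seasonal total = 648.07 mm

648 mm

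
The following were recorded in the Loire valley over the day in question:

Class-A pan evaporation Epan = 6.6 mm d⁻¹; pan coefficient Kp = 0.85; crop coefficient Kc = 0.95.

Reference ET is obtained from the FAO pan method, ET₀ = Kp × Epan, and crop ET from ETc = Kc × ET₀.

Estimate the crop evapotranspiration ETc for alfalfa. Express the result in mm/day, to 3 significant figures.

ET₀ = 0.85 × 6.6 = 5.6100 mm/d
ETc = Kc × ET₀ = 0.95 × 5.6100 = 5.3295 mm/d

5.33 mm/day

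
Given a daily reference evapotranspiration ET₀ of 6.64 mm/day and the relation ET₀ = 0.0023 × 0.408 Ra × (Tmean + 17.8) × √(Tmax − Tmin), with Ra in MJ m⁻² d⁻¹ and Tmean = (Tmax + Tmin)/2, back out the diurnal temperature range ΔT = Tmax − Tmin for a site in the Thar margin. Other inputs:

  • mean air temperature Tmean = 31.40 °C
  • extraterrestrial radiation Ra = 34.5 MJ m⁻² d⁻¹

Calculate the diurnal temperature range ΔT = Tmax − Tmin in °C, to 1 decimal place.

17.4 °C

√ΔT = ET₀ / [0.0023 × 0.408 × Ra × (Tmean+17.8)] = 6.64 / (0.0023 × 14.0760 × 49.20) = 4.1687
ΔT = 4.1687² = 17.378 °C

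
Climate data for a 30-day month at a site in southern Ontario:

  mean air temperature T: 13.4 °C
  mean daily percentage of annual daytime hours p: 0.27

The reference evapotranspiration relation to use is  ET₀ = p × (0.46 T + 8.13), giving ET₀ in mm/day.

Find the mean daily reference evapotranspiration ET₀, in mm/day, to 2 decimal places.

ET₀ = 0.27 × (0.46 × 13.4 + 8.13) = 0.27 × 14.294 = 3.8594 mm/d

3.86 mm/day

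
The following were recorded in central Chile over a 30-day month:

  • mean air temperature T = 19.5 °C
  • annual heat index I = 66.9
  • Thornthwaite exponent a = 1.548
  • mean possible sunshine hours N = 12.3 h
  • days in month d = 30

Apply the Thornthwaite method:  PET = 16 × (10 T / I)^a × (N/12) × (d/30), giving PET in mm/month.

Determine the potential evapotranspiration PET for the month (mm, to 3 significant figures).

10T/I = 10 × 19.5 / 66.9 = 2.9148
(10T/I)^a = 2.9148^1.548 = 5.2386
Uncorrected PET = 16 × 5.2386 = 83.818 mm
Correction = (N/12)(d/30) = (12.3/12)(30/30) = 1.0250
PET = 83.818 × 1.0250 = 85.913 mm/month

85.9 mm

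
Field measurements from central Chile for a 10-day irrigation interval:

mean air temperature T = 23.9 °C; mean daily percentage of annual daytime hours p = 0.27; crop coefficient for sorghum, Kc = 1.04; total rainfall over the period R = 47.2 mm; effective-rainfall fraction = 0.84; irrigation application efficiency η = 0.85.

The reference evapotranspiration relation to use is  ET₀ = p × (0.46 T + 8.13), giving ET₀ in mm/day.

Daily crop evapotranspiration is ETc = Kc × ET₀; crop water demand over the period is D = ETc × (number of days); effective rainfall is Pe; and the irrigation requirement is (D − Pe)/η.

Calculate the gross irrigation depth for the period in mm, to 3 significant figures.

ET₀ = 0.27 × (0.46 × 23.9 + 8.13) = 0.27 × 19.124 = 5.1635 mm/d
ETc = Kc × ET₀ = 1.04 × 5.1635 = 5.3700 mm/d
Crop demand D = ETc × 10 d = 5.3700 × 10 = 53.700 mm
Pe = 0.84 × 47.2 = 39.648 mm
D − Pe = 53.700 − 39.648 = 14.052 mm
Gross irrigation = 14.052 / 0.85 = 16.532 mm

16.5 mm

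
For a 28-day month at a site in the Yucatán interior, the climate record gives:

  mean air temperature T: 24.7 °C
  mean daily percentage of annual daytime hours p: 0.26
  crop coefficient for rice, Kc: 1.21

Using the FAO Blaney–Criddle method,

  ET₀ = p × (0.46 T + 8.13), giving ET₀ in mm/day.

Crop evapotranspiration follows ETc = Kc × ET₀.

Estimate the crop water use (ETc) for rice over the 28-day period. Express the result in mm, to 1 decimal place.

ET₀ = 0.26 × (0.46 × 24.7 + 8.13) = 0.26 × 19.492 = 5.0679 mm/d
ETc = Kc × ET₀ = 1.21 × 5.0679 = 6.1322 mm/d
Over 28 days: 6.1322 × 28 = 171.702 mm

171.7 mm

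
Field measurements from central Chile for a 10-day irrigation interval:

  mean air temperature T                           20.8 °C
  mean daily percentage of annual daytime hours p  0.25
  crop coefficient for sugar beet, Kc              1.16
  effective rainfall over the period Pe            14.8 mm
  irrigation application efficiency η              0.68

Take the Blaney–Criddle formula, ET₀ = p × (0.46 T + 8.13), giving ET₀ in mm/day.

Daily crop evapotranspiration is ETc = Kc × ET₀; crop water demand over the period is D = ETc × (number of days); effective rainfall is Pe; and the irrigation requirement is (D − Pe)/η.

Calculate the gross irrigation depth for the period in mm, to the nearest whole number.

54 mm

ET₀ = 0.25 × (0.46 × 20.8 + 8.13) = 0.25 × 17.698 = 4.4245 mm/d
ETc = Kc × ET₀ = 1.16 × 4.4245 = 5.1324 mm/d
Crop demand D = ETc × 10 d = 5.1324 × 10 = 51.324 mm
D − Pe = 51.324 − 14.8 = 36.524 mm
Gross irrigation = 36.524 / 0.68 = 53.712 mm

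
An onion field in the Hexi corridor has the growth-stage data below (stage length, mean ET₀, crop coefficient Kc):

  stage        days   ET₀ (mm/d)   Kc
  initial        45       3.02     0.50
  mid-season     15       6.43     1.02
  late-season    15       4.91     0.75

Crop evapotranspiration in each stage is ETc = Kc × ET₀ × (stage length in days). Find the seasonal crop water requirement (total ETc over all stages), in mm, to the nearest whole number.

initial: 0.50 × 3.02 × 45 = 67.95 mm
mid-season: 1.02 × 6.43 × 15 = 98.38 mm
late-season: 0.75 × 4.91 × 15 = 55.24 mm
Seasonal total = 221.57 mm

222 mm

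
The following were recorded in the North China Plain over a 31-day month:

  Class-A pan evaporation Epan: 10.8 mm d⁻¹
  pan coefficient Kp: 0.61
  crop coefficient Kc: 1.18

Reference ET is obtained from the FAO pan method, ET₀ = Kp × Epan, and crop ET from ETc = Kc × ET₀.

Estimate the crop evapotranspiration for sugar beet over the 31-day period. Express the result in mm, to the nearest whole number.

241 mm

ET₀ = 0.61 × 10.8 = 6.5880 mm/d
ETc = Kc × ET₀ = 1.18 × 6.5880 = 7.7738 mm/d
Over 31 days: 7.7738 × 31 = 240.988 mm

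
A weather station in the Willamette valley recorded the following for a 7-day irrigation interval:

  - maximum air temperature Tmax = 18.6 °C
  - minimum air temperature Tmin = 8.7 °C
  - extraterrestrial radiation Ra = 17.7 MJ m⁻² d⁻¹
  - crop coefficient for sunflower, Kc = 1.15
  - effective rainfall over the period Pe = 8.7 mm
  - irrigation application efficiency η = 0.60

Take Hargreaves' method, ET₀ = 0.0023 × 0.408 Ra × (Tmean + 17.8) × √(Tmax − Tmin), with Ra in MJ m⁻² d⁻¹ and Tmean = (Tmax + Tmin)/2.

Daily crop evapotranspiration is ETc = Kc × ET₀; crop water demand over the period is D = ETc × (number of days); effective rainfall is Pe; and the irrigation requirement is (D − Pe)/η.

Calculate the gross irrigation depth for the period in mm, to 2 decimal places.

Tmean = (18.6 + 8.7)/2 = 13.65 °C
0.408 Ra = 0.408 × 17.7 = 7.2216 mm/d equivalent
ET₀ = 0.0023 × 7.2216 × (13.65 + 17.8) × √9.9 = 0.0023 × 7.2216 × 31.45 × 3.1464 = 1.6436 mm/d
ETc = Kc × ET₀ = 1.15 × 1.6436 = 1.8901 mm/d
Crop demand D = ETc × 7 d = 1.8901 × 7 = 13.231 mm
D − Pe = 13.231 − 8.7 = 4.531 mm
Gross irrigation = 4.531 / 0.60 = 7.552 mm

7.55 mm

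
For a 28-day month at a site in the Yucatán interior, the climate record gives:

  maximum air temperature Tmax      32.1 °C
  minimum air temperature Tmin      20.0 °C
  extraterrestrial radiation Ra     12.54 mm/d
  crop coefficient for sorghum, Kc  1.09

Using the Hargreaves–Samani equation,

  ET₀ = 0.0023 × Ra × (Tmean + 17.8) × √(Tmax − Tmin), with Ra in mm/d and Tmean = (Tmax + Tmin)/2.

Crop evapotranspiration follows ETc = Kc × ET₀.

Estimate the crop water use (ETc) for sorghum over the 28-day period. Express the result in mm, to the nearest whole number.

Tmean = (32.1 + 20.0)/2 = 26.05 °C
ET₀ = 0.0023 × 12.54 × (26.05 + 17.8) × √12.1 = 0.0023 × 12.54 × 43.85 × 3.4785 = 4.3993 mm/d
ETc = Kc × ET₀ = 1.09 × 4.3993 = 4.7952 mm/d
Over 28 days: 4.7952 × 28 = 134.266 mm

134 mm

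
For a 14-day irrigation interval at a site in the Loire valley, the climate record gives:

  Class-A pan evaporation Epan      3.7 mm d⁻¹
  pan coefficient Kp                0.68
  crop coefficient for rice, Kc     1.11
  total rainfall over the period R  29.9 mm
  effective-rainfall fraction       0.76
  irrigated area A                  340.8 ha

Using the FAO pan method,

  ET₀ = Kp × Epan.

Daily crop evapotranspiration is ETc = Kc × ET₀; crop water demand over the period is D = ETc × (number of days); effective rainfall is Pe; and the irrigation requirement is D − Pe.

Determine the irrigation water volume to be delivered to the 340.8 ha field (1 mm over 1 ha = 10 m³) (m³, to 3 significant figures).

55800 m³

ET₀ = 0.68 × 3.7 = 2.5160 mm/d
ETc = Kc × ET₀ = 1.11 × 2.5160 = 2.7928 mm/d
Crop demand D = ETc × 14 d = 2.7928 × 14 = 39.099 mm
Pe = 0.76 × 29.9 = 22.724 mm
D − Pe = 39.099 − 22.724 = 16.375 mm
Volume = 16.375 mm × 340.8 ha × 10 = 55806.0 m³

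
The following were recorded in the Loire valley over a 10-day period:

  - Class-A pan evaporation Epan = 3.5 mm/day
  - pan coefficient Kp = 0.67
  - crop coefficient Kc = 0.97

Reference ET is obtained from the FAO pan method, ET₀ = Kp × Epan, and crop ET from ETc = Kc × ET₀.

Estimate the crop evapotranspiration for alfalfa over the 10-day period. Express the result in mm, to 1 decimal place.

22.7 mm

ET₀ = 0.67 × 3.5 = 2.3450 mm/d
ETc = Kc × ET₀ = 0.97 × 2.3450 = 2.2747 mm/d
Over 10 days: 2.2747 × 10 = 22.747 mm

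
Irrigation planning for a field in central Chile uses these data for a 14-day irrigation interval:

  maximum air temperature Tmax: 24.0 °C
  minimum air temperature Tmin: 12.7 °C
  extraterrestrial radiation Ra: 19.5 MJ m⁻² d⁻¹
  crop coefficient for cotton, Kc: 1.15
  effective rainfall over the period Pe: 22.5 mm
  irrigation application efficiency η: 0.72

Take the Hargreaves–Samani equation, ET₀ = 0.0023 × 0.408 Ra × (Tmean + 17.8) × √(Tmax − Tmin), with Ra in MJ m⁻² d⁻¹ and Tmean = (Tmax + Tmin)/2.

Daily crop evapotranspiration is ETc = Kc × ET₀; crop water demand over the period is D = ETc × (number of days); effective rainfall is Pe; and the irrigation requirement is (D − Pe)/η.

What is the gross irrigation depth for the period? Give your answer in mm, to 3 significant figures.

Tmean = (24.0 + 12.7)/2 = 18.35 °C
0.408 Ra = 0.408 × 19.5 = 7.9560 mm/d equivalent
ET₀ = 0.0023 × 7.9560 × (18.35 + 17.8) × √11.3 = 0.0023 × 7.9560 × 36.15 × 3.3615 = 2.2236 mm/d
ETc = Kc × ET₀ = 1.15 × 2.2236 = 2.5571 mm/d
Crop demand D = ETc × 14 d = 2.5571 × 14 = 35.799 mm
D − Pe = 35.799 − 22.5 = 13.299 mm
Gross irrigation = 13.299 / 0.72 = 18.471 mm

18.5 mm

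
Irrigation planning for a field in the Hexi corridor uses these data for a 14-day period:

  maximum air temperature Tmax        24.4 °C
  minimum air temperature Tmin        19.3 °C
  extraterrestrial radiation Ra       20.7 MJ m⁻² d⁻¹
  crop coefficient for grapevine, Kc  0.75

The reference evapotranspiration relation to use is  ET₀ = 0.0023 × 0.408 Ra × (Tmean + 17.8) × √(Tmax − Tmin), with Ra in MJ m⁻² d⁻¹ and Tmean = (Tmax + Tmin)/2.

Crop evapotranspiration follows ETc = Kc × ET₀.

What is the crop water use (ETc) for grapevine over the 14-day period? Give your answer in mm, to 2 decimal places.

18.26 mm

Tmean = (24.4 + 19.3)/2 = 21.85 °C
0.408 Ra = 0.408 × 20.7 = 8.4456 mm/d equivalent
ET₀ = 0.0023 × 8.4456 × (21.85 + 17.8) × √5.1 = 0.0023 × 8.4456 × 39.65 × 2.2583 = 1.7393 mm/d
ETc = Kc × ET₀ = 0.75 × 1.7393 = 1.3045 mm/d
Over 14 days: 1.3045 × 14 = 18.263 mm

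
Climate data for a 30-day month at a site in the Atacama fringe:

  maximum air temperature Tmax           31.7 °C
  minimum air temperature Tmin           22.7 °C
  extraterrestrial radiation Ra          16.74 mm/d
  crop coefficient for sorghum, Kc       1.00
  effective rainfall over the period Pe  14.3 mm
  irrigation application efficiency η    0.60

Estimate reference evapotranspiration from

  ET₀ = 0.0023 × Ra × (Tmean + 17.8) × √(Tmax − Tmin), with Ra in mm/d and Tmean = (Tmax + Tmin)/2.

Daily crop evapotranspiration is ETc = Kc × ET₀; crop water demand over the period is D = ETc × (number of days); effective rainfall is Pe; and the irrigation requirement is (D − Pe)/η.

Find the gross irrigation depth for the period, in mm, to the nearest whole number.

Tmean = (31.7 + 22.7)/2 = 27.20 °C
ET₀ = 0.0023 × 16.74 × (27.20 + 17.8) × √9.0 = 0.0023 × 16.74 × 45.00 × 3.0000 = 5.1978 mm/d
ETc = Kc × ET₀ = 1.00 × 5.1978 = 5.1978 mm/d
Crop demand D = ETc × 30 d = 5.1978 × 30 = 155.934 mm
D − Pe = 155.934 − 14.3 = 141.634 mm
Gross irrigation = 141.634 / 0.60 = 236.057 mm

236 mm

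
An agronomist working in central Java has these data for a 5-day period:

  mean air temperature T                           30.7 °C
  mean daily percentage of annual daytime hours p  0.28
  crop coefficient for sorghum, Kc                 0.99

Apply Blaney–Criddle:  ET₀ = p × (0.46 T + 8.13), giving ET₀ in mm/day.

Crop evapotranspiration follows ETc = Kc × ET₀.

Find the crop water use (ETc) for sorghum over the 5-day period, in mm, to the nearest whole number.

ET₀ = 0.28 × (0.46 × 30.7 + 8.13) = 0.28 × 22.252 = 6.2306 mm/d
ETc = Kc × ET₀ = 0.99 × 6.2306 = 6.1683 mm/d
Over 5 days: 6.1683 × 5 = 30.842 mm

31 mm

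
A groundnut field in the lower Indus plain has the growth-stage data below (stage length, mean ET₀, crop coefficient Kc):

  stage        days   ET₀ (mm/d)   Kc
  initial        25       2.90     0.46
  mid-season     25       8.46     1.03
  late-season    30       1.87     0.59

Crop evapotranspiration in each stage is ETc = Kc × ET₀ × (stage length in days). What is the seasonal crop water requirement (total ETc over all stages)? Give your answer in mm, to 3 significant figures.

284 mm

initial: 0.46 × 2.90 × 25 = 33.35 mm
mid-season: 1.03 × 8.46 × 25 = 217.85 mm
late-season: 0.59 × 1.87 × 30 = 33.10 mm
Seasonal total = 284.30 mm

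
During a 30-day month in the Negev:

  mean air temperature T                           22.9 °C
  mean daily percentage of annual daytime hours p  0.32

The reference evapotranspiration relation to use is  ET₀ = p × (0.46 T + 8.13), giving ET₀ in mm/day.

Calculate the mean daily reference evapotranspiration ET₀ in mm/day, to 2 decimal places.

5.97 mm/day

ET₀ = 0.32 × (0.46 × 22.9 + 8.13) = 0.32 × 18.664 = 5.9725 mm/d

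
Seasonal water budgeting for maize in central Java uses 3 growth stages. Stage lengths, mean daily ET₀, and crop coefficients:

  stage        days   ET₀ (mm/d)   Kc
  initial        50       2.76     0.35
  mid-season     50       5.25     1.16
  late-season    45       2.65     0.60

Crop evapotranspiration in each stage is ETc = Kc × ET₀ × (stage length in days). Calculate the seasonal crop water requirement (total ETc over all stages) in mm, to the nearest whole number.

424 mm

initial: 0.35 × 2.76 × 50 = 48.30 mm
mid-season: 1.16 × 5.25 × 50 = 304.50 mm
late-season: 0.60 × 2.65 × 45 = 71.55 mm
Seasonal total = 424.35 mm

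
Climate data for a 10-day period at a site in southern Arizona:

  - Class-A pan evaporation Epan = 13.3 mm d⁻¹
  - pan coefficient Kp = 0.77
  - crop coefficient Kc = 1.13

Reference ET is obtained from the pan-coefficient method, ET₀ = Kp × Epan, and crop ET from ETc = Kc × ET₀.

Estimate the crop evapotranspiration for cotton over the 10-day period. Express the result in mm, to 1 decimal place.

ET₀ = 0.77 × 13.3 = 10.2410 mm/d
ETc = Kc × ET₀ = 1.13 × 10.2410 = 11.5723 mm/d
Over 10 days: 11.5723 × 10 = 115.723 mm

115.7 mm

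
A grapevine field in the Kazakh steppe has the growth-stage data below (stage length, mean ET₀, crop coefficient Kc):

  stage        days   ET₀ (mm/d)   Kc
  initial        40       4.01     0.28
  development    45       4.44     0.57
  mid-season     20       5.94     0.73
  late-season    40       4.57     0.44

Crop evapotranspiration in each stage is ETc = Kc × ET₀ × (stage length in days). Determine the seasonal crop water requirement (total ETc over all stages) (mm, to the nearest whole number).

initial: 0.28 × 4.01 × 40 = 44.91 mm
development: 0.57 × 4.44 × 45 = 113.89 mm
mid-season: 0.73 × 5.94 × 20 = 86.72 mm
late-season: 0.44 × 4.57 × 40 = 80.43 mm
Seasonal total = 325.95 mm

326 mm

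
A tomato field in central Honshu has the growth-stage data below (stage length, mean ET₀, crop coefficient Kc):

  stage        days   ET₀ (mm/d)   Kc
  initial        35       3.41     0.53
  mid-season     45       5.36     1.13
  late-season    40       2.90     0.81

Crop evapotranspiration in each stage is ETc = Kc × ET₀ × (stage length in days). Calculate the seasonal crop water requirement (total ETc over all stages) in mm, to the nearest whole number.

initial: 0.53 × 3.41 × 35 = 63.26 mm
mid-season: 1.13 × 5.36 × 45 = 272.56 mm
late-season: 0.81 × 2.90 × 40 = 93.96 mm
Seasonal total = 429.78 mm

430 mm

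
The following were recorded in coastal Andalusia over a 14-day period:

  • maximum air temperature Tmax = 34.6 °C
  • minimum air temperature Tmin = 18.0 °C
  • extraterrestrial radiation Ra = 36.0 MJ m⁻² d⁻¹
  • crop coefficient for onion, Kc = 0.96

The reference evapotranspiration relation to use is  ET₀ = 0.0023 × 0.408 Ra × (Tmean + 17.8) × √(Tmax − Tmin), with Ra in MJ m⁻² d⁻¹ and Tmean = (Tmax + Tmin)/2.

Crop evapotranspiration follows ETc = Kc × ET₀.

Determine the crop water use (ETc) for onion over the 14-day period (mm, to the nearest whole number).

Tmean = (34.6 + 18.0)/2 = 26.30 °C
0.408 Ra = 0.408 × 36.0 = 14.6880 mm/d equivalent
ET₀ = 0.0023 × 14.6880 × (26.30 + 17.8) × √16.6 = 0.0023 × 14.6880 × 44.10 × 4.0743 = 6.0699 mm/d
ETc = Kc × ET₀ = 0.96 × 6.0699 = 5.8271 mm/d
Over 14 days: 5.8271 × 14 = 81.579 mm

82 mm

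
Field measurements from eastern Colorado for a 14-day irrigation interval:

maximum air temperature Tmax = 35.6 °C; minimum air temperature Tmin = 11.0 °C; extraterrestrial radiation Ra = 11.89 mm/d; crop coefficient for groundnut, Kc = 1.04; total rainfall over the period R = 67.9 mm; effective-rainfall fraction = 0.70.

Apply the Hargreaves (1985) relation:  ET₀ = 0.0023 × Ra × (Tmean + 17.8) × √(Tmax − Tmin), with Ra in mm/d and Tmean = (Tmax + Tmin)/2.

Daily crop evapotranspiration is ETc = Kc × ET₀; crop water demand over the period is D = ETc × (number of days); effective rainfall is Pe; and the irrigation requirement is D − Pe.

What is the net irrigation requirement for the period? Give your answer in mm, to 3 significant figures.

33.6 mm

Tmean = (35.6 + 11.0)/2 = 23.30 °C
ET₀ = 0.0023 × 11.89 × (23.30 + 17.8) × √24.6 = 0.0023 × 11.89 × 41.10 × 4.9598 = 5.5746 mm/d
ETc = Kc × ET₀ = 1.04 × 5.5746 = 5.7976 mm/d
Crop demand D = ETc × 14 d = 5.7976 × 14 = 81.166 mm
Pe = 0.70 × 67.9 = 47.530 mm
D − Pe = 81.166 − 47.530 = 33.636 mm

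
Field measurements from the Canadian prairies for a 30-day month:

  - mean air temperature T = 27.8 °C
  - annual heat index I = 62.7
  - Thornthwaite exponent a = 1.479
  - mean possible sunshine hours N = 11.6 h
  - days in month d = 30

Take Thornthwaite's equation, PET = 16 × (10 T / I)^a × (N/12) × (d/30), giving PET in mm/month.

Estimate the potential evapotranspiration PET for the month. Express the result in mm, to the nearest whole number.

140 mm

10T/I = 10 × 27.8 / 62.7 = 4.4338
(10T/I)^a = 4.4338^1.479 = 9.0486
Uncorrected PET = 16 × 9.0486 = 144.778 mm
Correction = (N/12)(d/30) = (11.6/12)(30/30) = 0.9667
PET = 144.778 × 0.9667 = 139.957 mm/month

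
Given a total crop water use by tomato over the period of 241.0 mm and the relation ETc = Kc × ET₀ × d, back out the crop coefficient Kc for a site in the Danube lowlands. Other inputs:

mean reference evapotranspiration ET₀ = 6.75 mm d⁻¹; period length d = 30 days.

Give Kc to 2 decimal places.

1.19

ETc = Kc × ET₀ × d  ⇒  Kc = ETc / (ET₀ × d)
Kc = 241.0 / (6.75 × 30) = 241.0 / 202.50 = 1.1901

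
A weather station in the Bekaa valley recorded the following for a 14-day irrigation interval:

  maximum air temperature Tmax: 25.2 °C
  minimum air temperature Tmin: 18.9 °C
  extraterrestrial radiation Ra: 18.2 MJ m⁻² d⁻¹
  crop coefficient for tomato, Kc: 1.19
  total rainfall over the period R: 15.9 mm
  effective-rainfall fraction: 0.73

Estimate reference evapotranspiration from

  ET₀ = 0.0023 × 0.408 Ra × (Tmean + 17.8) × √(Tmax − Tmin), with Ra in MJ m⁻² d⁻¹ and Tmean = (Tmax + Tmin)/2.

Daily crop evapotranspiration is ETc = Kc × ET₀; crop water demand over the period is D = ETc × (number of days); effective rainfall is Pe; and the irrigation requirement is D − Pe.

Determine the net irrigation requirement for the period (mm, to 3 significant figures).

Tmean = (25.2 + 18.9)/2 = 22.05 °C
0.408 Ra = 0.408 × 18.2 = 7.4256 mm/d equivalent
ET₀ = 0.0023 × 7.4256 × (22.05 + 17.8) × √6.3 = 0.0023 × 7.4256 × 39.85 × 2.5100 = 1.7083 mm/d
ETc = Kc × ET₀ = 1.19 × 1.7083 = 2.0329 mm/d
Crop demand D = ETc × 14 d = 2.0329 × 14 = 28.461 mm
Pe = 0.73 × 15.9 = 11.607 mm
D − Pe = 28.461 − 11.607 = 16.854 mm

16.9 mm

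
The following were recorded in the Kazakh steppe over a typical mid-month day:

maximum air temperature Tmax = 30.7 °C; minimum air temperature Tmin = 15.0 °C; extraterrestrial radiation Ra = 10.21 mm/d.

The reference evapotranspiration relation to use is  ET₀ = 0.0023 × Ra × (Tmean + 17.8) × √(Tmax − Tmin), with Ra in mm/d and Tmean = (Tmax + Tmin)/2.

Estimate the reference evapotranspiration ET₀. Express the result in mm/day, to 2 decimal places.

Tmean = (30.7 + 15.0)/2 = 22.85 °C
ET₀ = 0.0023 × 10.21 × (22.85 + 17.8) × √15.7 = 0.0023 × 10.21 × 40.65 × 3.9623 = 3.7823 mm/d

3.78 mm/day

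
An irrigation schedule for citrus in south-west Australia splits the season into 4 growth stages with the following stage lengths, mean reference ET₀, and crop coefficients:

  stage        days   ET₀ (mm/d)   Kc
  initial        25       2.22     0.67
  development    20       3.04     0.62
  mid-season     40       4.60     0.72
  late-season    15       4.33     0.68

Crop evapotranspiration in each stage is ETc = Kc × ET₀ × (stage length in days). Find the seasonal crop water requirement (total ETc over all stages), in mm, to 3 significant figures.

initial: 0.67 × 2.22 × 25 = 37.19 mm
development: 0.62 × 3.04 × 20 = 37.70 mm
mid-season: 0.72 × 4.60 × 40 = 132.48 mm
late-season: 0.68 × 4.33 × 15 = 44.17 mm
Seasonal total = 251.54 mm

252 mm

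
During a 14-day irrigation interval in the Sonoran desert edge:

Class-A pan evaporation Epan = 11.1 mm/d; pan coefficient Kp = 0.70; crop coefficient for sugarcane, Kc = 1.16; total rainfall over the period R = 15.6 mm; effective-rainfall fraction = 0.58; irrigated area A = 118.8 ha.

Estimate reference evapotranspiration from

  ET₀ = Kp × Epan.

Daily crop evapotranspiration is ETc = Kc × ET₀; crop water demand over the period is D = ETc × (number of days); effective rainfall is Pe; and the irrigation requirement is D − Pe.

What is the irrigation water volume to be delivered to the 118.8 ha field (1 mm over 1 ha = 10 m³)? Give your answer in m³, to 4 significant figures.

ET₀ = 0.70 × 11.1 = 7.7700 mm/d
ETc = Kc × ET₀ = 1.16 × 7.7700 = 9.0132 mm/d
Crop demand D = ETc × 14 d = 9.0132 × 14 = 126.185 mm
Pe = 0.58 × 15.6 = 9.048 mm
D − Pe = 126.185 − 9.048 = 117.137 mm
Volume = 117.137 mm × 118.8 ha × 10 = 139158.8 m³

139200 m³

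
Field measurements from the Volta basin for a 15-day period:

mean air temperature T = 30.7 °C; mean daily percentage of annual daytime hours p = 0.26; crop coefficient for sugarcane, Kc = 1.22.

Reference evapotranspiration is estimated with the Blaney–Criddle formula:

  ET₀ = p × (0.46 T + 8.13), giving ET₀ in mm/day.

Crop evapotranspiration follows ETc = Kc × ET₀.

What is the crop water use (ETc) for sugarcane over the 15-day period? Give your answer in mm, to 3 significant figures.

ET₀ = 0.26 × (0.46 × 30.7 + 8.13) = 0.26 × 22.252 = 5.7855 mm/d
ETc = Kc × ET₀ = 1.22 × 5.7855 = 7.0583 mm/d
Over 15 days: 7.0583 × 15 = 105.875 mm

106 mm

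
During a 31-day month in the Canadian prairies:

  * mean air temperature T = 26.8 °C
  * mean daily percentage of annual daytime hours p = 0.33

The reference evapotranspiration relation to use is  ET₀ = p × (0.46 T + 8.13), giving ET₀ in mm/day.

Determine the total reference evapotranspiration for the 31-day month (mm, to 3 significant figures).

209 mm

ET₀ = 0.33 × (0.46 × 26.8 + 8.13) = 0.33 × 20.458 = 6.7511 mm/d
Monthly total = 6.7511 × 31 = 209.284 mm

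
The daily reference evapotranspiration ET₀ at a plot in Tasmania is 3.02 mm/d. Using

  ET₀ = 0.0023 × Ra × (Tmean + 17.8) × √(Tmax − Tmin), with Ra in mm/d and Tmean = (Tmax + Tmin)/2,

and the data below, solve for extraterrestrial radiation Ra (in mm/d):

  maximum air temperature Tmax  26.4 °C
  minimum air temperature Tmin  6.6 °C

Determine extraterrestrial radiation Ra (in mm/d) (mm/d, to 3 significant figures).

Tmean = 16.50 °C; √ΔT = 4.4497
Ra = ET₀ / [0.0023 × (Tmean+17.8) × √ΔT] = 3.02 / (0.0023 × 34.30 × 4.4497) = 8.603 mm/d

8.60 mm/d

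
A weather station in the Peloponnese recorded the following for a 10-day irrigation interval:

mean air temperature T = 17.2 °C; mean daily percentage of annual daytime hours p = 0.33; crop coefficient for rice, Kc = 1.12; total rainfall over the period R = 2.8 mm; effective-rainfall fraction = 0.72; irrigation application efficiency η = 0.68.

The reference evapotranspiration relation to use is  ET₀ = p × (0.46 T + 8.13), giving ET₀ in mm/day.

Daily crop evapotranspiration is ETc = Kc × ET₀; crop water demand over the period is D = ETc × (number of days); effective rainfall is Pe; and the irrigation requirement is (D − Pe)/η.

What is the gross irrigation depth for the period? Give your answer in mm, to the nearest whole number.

84 mm

ET₀ = 0.33 × (0.46 × 17.2 + 8.13) = 0.33 × 16.042 = 5.2939 mm/d
ETc = Kc × ET₀ = 1.12 × 5.2939 = 5.9292 mm/d
Crop demand D = ETc × 10 d = 5.9292 × 10 = 59.292 mm
Pe = 0.72 × 2.8 = 2.016 mm
D − Pe = 59.292 − 2.016 = 57.276 mm
Gross irrigation = 57.276 / 0.68 = 84.229 mm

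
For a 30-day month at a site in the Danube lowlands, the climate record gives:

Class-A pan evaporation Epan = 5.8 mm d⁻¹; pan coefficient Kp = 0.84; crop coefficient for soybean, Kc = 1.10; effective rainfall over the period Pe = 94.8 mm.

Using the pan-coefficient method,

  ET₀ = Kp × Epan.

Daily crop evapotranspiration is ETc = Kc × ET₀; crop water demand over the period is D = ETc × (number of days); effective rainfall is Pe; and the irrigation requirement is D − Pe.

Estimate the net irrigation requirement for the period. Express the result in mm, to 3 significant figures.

ET₀ = 0.84 × 5.8 = 4.8720 mm/d
ETc = Kc × ET₀ = 1.10 × 4.8720 = 5.3592 mm/d
Crop demand D = ETc × 30 d = 5.3592 × 30 = 160.776 mm
D − Pe = 160.776 − 94.8 = 65.976 mm

66.0 mm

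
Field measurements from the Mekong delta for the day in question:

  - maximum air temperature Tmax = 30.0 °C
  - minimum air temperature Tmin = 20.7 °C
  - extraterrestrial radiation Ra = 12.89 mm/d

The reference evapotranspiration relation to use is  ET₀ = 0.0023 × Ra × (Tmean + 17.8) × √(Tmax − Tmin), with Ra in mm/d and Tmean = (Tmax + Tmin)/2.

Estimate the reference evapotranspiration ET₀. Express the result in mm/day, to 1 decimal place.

3.9 mm/day

Tmean = (30.0 + 20.7)/2 = 25.35 °C
ET₀ = 0.0023 × 12.89 × (25.35 + 17.8) × √9.3 = 0.0023 × 12.89 × 43.15 × 3.0496 = 3.9013 mm/d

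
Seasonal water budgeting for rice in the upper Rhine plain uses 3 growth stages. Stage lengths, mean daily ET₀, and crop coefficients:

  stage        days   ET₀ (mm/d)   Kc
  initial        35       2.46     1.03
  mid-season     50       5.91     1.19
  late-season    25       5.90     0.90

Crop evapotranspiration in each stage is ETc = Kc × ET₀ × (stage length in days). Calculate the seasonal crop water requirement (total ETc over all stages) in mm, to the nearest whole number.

573 mm

initial: 1.03 × 2.46 × 35 = 88.68 mm
mid-season: 1.19 × 5.91 × 50 = 351.65 mm
late-season: 0.90 × 5.90 × 25 = 132.75 mm
Seasonal total = 573.08 mm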